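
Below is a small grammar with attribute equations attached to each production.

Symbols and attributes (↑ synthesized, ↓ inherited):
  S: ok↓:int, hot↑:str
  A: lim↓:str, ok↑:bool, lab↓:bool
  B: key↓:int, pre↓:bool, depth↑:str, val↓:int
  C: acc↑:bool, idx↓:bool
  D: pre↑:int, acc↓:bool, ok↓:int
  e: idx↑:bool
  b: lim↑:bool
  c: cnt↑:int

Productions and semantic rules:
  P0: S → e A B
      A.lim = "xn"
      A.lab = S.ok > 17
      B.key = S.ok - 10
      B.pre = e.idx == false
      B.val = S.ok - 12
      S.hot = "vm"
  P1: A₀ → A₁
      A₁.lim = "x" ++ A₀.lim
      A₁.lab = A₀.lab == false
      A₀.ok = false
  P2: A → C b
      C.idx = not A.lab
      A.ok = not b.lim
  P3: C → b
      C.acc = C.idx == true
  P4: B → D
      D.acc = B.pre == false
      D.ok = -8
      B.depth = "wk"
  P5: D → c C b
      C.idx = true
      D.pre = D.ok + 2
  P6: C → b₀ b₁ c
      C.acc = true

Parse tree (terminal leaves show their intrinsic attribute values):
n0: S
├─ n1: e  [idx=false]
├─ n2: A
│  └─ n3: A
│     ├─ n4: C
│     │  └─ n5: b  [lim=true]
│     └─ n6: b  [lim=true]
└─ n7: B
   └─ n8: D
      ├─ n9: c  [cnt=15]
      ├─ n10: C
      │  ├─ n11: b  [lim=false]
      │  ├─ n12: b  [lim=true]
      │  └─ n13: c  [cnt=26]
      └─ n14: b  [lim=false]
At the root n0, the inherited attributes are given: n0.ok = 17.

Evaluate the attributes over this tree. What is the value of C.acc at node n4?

false

1. n0.ok = 17  [given at root]
2. n1.idx = false  [terminal]
3. n2.lim = "xn"  ["xn"]
4. n2.lab = false  [S.ok > 17]
5. n3.lim = "xxn"  ["x" ++ A₀.lim]
6. n3.lab = true  [A₀.lab == false]
7. n4.idx = false  [not A.lab]
8. n5.lim = true  [terminal]
9. n4.acc = false  [C.idx == true]
10. n6.lim = true  [terminal]
11. n3.ok = false  [not b.lim]
12. n2.ok = false  [false]
13. n7.key = 7  [S.ok - 10]
14. n7.pre = true  [e.idx == false]
15. n7.val = 5  [S.ok - 12]
16. n8.acc = false  [B.pre == false]
17. n8.ok = -8  [-8]
18. n9.cnt = 15  [terminal]
19. n10.idx = true  [true]
20. n11.lim = false  [terminal]
21. n12.lim = true  [terminal]
22. n13.cnt = 26  [terminal]
23. n10.acc = true  [true]
24. n14.lim = false  [terminal]
25. n8.pre = -6  [D.ok + 2]
26. n7.depth = "wk"  ["wk"]
27. n0.hot = "vm"  ["vm"]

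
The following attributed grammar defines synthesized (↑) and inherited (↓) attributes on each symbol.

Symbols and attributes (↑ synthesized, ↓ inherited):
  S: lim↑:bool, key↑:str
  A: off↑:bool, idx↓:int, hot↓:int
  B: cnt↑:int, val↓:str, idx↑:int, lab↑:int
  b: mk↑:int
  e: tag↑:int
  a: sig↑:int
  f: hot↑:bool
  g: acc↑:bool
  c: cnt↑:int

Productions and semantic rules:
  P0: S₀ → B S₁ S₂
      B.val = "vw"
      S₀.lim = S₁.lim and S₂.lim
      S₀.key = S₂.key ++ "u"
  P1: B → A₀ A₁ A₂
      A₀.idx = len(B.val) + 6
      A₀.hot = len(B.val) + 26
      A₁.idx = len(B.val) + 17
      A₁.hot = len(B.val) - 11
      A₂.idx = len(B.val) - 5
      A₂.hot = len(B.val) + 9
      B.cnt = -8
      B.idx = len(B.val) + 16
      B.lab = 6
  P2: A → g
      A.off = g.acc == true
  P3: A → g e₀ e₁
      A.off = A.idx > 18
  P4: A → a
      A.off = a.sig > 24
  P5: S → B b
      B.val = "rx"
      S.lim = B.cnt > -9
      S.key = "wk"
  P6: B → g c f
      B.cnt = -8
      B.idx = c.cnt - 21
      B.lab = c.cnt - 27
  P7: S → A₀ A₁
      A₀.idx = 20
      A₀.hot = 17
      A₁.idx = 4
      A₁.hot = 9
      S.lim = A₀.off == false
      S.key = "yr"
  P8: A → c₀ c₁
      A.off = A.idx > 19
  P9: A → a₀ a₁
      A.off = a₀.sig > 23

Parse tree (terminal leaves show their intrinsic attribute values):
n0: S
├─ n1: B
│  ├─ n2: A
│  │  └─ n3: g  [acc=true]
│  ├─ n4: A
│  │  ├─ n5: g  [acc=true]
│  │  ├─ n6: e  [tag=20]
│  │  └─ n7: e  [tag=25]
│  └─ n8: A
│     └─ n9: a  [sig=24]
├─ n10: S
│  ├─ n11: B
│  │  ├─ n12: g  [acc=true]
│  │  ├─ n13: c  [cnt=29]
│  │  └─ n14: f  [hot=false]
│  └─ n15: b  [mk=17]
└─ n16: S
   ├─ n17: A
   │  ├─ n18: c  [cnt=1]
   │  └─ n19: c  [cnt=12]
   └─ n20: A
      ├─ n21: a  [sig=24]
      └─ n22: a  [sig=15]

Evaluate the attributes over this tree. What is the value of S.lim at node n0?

1. n1.val = "vw"  ["vw"]
2. n2.idx = 8  [len(B.val) + 6]
3. n2.hot = 28  [len(B.val) + 26]
4. n3.acc = true  [terminal]
5. n2.off = true  [g.acc == true]
6. n4.idx = 19  [len(B.val) + 17]
7. n4.hot = -9  [len(B.val) - 11]
8. n5.acc = true  [terminal]
9. n6.tag = 20  [terminal]
10. n7.tag = 25  [terminal]
11. n4.off = true  [A.idx > 18]
12. n8.idx = -3  [len(B.val) - 5]
13. n8.hot = 11  [len(B.val) + 9]
14. n9.sig = 24  [terminal]
15. n8.off = false  [a.sig > 24]
16. n1.cnt = -8  [-8]
17. n1.idx = 18  [len(B.val) + 16]
18. n1.lab = 6  [6]
19. n11.val = "rx"  ["rx"]
20. n12.acc = true  [terminal]
21. n13.cnt = 29  [terminal]
22. n14.hot = false  [terminal]
23. n11.cnt = -8  [-8]
24. n11.idx = 8  [c.cnt - 21]
25. n11.lab = 2  [c.cnt - 27]
26. n15.mk = 17  [terminal]
27. n10.lim = true  [B.cnt > -9]
28. n10.key = "wk"  ["wk"]
29. n17.idx = 20  [20]
30. n17.hot = 17  [17]
31. n18.cnt = 1  [terminal]
32. n19.cnt = 12  [terminal]
33. n17.off = true  [A.idx > 19]
34. n20.idx = 4  [4]
35. n20.hot = 9  [9]
36. n21.sig = 24  [terminal]
37. n22.sig = 15  [terminal]
38. n20.off = true  [a₀.sig > 23]
39. n16.lim = false  [A₀.off == false]
40. n16.key = "yr"  ["yr"]
41. n0.lim = false  [S₁.lim and S₂.lim]
42. n0.key = "yru"  [S₂.key ++ "u"]

false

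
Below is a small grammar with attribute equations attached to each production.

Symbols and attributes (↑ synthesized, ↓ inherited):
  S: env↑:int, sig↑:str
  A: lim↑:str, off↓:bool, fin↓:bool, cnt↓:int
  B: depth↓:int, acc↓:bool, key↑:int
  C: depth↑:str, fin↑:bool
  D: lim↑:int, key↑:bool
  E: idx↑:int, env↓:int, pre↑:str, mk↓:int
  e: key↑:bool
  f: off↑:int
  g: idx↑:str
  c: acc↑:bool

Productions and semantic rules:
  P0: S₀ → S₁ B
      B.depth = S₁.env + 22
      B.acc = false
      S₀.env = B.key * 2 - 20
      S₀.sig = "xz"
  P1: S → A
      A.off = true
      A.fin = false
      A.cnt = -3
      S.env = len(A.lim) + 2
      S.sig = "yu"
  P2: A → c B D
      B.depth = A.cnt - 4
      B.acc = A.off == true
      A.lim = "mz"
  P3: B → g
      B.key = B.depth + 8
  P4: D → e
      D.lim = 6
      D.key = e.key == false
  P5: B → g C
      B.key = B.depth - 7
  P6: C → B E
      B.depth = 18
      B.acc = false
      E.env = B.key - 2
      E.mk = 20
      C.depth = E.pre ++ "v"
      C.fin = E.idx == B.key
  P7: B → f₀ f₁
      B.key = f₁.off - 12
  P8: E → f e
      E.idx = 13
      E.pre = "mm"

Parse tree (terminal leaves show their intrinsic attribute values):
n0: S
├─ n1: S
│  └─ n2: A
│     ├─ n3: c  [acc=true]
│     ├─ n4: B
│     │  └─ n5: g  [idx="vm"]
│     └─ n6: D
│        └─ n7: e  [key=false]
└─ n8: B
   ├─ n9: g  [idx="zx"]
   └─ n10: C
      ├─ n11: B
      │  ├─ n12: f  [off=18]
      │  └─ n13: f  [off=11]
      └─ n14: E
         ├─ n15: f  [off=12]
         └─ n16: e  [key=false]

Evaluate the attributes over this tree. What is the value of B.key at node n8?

1. n2.off = true  [true]
2. n2.fin = false  [false]
3. n2.cnt = -3  [-3]
4. n3.acc = true  [terminal]
5. n4.depth = -7  [A.cnt - 4]
6. n4.acc = true  [A.off == true]
7. n5.idx = "vm"  [terminal]
8. n4.key = 1  [B.depth + 8]
9. n7.key = false  [terminal]
10. n6.lim = 6  [6]
11. n6.key = true  [e.key == false]
12. n2.lim = "mz"  ["mz"]
13. n1.env = 4  [len(A.lim) + 2]
14. n1.sig = "yu"  ["yu"]
15. n8.depth = 26  [S₁.env + 22]
16. n8.acc = false  [false]
17. n9.idx = "zx"  [terminal]
18. n11.depth = 18  [18]
19. n11.acc = false  [false]
20. n12.off = 18  [terminal]
21. n13.off = 11  [terminal]
22. n11.key = -1  [f₁.off - 12]
23. n14.env = -3  [B.key - 2]
24. n14.mk = 20  [20]
25. n15.off = 12  [terminal]
26. n16.key = false  [terminal]
27. n14.idx = 13  [13]
28. n14.pre = "mm"  ["mm"]
29. n10.depth = "mmv"  [E.pre ++ "v"]
30. n10.fin = false  [E.idx == B.key]
31. n8.key = 19  [B.depth - 7]
32. n0.env = 18  [B.key * 2 - 20]
33. n0.sig = "xz"  ["xz"]

19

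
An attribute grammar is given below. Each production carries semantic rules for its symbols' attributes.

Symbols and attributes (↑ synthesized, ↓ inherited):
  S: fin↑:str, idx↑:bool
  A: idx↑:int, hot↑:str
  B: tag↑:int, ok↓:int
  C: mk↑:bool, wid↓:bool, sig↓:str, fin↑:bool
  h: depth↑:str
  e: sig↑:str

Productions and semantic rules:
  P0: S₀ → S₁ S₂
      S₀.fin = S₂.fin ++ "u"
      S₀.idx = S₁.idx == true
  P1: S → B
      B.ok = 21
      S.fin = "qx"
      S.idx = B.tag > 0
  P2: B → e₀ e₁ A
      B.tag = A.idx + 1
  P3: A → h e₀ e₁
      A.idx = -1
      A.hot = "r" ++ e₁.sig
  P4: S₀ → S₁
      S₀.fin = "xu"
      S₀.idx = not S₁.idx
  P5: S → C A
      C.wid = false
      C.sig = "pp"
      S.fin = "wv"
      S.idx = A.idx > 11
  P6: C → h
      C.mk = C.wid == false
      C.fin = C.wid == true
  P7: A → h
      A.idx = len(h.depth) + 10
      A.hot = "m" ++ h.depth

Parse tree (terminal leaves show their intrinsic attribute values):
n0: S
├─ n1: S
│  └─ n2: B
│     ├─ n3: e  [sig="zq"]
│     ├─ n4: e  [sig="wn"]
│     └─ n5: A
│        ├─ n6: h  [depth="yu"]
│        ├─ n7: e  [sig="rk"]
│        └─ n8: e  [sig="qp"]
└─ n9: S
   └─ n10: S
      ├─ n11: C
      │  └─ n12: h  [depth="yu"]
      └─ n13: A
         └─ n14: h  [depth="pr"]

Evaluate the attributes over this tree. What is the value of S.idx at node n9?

1. n2.ok = 21  [21]
2. n3.sig = "zq"  [terminal]
3. n4.sig = "wn"  [terminal]
4. n6.depth = "yu"  [terminal]
5. n7.sig = "rk"  [terminal]
6. n8.sig = "qp"  [terminal]
7. n5.idx = -1  [-1]
8. n5.hot = "rqp"  ["r" ++ e₁.sig]
9. n2.tag = 0  [A.idx + 1]
10. n1.fin = "qx"  ["qx"]
11. n1.idx = false  [B.tag > 0]
12. n11.wid = false  [false]
13. n11.sig = "pp"  ["pp"]
14. n12.depth = "yu"  [terminal]
15. n11.mk = true  [C.wid == false]
16. n11.fin = false  [C.wid == true]
17. n14.depth = "pr"  [terminal]
18. n13.idx = 12  [len(h.depth) + 10]
19. n13.hot = "mpr"  ["m" ++ h.depth]
20. n10.fin = "wv"  ["wv"]
21. n10.idx = true  [A.idx > 11]
22. n9.fin = "xu"  ["xu"]
23. n9.idx = false  [not S₁.idx]
24. n0.fin = "xuu"  [S₂.fin ++ "u"]
25. n0.idx = false  [S₁.idx == true]

false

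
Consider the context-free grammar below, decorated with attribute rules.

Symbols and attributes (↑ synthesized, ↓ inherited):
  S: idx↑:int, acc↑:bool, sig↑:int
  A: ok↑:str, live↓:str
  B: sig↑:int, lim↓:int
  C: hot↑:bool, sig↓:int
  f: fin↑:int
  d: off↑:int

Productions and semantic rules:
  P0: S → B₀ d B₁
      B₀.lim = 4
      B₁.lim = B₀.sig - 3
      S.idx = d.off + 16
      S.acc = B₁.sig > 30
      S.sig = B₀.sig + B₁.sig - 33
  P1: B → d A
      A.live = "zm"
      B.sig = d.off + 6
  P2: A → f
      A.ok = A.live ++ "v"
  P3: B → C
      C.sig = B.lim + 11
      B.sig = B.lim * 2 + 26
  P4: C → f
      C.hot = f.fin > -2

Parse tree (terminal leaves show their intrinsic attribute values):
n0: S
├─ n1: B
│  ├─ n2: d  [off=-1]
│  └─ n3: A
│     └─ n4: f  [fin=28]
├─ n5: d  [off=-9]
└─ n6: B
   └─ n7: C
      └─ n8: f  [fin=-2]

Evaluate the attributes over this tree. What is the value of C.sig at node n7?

13

1. n1.lim = 4  [4]
2. n2.off = -1  [terminal]
3. n3.live = "zm"  ["zm"]
4. n4.fin = 28  [terminal]
5. n3.ok = "zmv"  [A.live ++ "v"]
6. n1.sig = 5  [d.off + 6]
7. n5.off = -9  [terminal]
8. n6.lim = 2  [B₀.sig - 3]
9. n7.sig = 13  [B.lim + 11]
10. n8.fin = -2  [terminal]
11. n7.hot = false  [f.fin > -2]
12. n6.sig = 30  [B.lim * 2 + 26]
13. n0.idx = 7  [d.off + 16]
14. n0.acc = false  [B₁.sig > 30]
15. n0.sig = 2  [B₀.sig + B₁.sig - 33]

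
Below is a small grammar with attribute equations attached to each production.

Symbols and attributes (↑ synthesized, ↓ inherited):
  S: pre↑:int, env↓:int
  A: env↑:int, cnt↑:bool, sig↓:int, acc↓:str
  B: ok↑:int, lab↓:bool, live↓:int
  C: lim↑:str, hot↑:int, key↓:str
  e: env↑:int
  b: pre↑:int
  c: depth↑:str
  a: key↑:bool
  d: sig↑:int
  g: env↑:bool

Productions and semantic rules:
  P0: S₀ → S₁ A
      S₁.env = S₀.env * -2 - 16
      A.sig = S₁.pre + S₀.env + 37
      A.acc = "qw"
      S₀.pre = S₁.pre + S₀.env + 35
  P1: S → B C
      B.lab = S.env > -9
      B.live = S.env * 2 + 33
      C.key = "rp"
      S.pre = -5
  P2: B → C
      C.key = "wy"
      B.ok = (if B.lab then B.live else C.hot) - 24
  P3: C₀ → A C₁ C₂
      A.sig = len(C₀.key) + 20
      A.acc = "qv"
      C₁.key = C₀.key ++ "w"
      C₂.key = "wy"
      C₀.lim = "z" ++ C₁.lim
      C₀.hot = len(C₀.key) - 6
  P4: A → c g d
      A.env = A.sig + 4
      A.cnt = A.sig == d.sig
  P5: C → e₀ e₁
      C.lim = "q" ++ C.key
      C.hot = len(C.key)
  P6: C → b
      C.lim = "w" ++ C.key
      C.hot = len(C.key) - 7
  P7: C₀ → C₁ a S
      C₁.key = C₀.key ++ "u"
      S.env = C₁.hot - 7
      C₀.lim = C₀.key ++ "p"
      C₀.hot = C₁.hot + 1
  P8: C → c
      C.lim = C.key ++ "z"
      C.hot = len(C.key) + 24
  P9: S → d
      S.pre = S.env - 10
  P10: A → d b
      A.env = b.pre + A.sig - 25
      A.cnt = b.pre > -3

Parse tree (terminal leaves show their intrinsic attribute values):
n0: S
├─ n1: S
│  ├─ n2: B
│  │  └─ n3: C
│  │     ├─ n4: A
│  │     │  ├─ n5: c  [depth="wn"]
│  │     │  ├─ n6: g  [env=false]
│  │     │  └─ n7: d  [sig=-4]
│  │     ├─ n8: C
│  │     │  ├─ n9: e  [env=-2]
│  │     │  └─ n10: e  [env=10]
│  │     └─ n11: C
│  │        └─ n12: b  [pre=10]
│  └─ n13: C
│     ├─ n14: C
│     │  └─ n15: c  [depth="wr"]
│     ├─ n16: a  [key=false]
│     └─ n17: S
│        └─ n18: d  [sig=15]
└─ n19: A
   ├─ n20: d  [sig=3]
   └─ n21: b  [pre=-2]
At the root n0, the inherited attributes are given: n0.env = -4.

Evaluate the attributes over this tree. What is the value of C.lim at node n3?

"zqwyw"

1. n0.env = -4  [given at root]
2. n1.env = -8  [S₀.env * -2 - 16]
3. n2.lab = true  [S.env > -9]
4. n2.live = 17  [S.env * 2 + 33]
5. n3.key = "wy"  ["wy"]
6. n4.sig = 22  [len(C₀.key) + 20]
7. n4.acc = "qv"  ["qv"]
8. n5.depth = "wn"  [terminal]
9. n6.env = false  [terminal]
10. n7.sig = -4  [terminal]
11. n4.env = 26  [A.sig + 4]
12. n4.cnt = false  [A.sig == d.sig]
13. n8.key = "wyw"  [C₀.key ++ "w"]
14. n9.env = -2  [terminal]
15. n10.env = 10  [terminal]
16. n8.lim = "qwyw"  ["q" ++ C.key]
17. n8.hot = 3  [len(C.key)]
18. n11.key = "wy"  ["wy"]
19. n12.pre = 10  [terminal]
20. n11.lim = "wwy"  ["w" ++ C.key]
21. n11.hot = -5  [len(C.key) - 7]
22. n3.lim = "zqwyw"  ["z" ++ C₁.lim]
23. n3.hot = -4  [len(C₀.key) - 6]
24. n2.ok = -7  [(if B.lab then B.live else C.hot) - 24]
25. n13.key = "rp"  ["rp"]
26. n14.key = "rpu"  [C₀.key ++ "u"]
27. n15.depth = "wr"  [terminal]
28. n14.lim = "rpuz"  [C.key ++ "z"]
29. n14.hot = 27  [len(C.key) + 24]
30. n16.key = false  [terminal]
31. n17.env = 20  [C₁.hot - 7]
32. n18.sig = 15  [terminal]
33. n17.pre = 10  [S.env - 10]
34. n13.lim = "rpp"  [C₀.key ++ "p"]
35. n13.hot = 28  [C₁.hot + 1]
36. n1.pre = -5  [-5]
37. n19.sig = 28  [S₁.pre + S₀.env + 37]
38. n19.acc = "qw"  ["qw"]
39. n20.sig = 3  [terminal]
40. n21.pre = -2  [terminal]
41. n19.env = 1  [b.pre + A.sig - 25]
42. n19.cnt = true  [b.pre > -3]
43. n0.pre = 26  [S₁.pre + S₀.env + 35]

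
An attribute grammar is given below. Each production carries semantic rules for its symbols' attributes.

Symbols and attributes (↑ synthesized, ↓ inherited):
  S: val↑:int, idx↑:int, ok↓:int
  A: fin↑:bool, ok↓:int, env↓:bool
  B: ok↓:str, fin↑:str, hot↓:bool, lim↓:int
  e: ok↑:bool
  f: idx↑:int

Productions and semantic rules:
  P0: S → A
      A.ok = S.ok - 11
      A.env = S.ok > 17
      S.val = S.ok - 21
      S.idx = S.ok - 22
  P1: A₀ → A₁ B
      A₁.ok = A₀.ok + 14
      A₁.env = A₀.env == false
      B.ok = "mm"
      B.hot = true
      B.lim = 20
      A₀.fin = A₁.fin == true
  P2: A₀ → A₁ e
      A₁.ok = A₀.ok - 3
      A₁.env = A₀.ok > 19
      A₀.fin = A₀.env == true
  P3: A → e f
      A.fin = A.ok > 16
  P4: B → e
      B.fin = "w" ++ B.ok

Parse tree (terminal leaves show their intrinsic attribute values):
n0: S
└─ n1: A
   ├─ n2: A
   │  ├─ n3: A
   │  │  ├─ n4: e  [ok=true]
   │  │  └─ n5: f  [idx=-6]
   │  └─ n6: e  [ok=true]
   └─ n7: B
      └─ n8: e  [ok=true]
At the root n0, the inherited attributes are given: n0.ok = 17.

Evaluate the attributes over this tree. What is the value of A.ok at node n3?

1. n0.ok = 17  [given at root]
2. n1.ok = 6  [S.ok - 11]
3. n1.env = false  [S.ok > 17]
4. n2.ok = 20  [A₀.ok + 14]
5. n2.env = true  [A₀.env == false]
6. n3.ok = 17  [A₀.ok - 3]
7. n3.env = true  [A₀.ok > 19]
8. n4.ok = true  [terminal]
9. n5.idx = -6  [terminal]
10. n3.fin = true  [A.ok > 16]
11. n6.ok = true  [terminal]
12. n2.fin = true  [A₀.env == true]
13. n7.ok = "mm"  ["mm"]
14. n7.hot = true  [true]
15. n7.lim = 20  [20]
16. n8.ok = true  [terminal]
17. n7.fin = "wmm"  ["w" ++ B.ok]
18. n1.fin = true  [A₁.fin == true]
19. n0.val = -4  [S.ok - 21]
20. n0.idx = -5  [S.ok - 22]

17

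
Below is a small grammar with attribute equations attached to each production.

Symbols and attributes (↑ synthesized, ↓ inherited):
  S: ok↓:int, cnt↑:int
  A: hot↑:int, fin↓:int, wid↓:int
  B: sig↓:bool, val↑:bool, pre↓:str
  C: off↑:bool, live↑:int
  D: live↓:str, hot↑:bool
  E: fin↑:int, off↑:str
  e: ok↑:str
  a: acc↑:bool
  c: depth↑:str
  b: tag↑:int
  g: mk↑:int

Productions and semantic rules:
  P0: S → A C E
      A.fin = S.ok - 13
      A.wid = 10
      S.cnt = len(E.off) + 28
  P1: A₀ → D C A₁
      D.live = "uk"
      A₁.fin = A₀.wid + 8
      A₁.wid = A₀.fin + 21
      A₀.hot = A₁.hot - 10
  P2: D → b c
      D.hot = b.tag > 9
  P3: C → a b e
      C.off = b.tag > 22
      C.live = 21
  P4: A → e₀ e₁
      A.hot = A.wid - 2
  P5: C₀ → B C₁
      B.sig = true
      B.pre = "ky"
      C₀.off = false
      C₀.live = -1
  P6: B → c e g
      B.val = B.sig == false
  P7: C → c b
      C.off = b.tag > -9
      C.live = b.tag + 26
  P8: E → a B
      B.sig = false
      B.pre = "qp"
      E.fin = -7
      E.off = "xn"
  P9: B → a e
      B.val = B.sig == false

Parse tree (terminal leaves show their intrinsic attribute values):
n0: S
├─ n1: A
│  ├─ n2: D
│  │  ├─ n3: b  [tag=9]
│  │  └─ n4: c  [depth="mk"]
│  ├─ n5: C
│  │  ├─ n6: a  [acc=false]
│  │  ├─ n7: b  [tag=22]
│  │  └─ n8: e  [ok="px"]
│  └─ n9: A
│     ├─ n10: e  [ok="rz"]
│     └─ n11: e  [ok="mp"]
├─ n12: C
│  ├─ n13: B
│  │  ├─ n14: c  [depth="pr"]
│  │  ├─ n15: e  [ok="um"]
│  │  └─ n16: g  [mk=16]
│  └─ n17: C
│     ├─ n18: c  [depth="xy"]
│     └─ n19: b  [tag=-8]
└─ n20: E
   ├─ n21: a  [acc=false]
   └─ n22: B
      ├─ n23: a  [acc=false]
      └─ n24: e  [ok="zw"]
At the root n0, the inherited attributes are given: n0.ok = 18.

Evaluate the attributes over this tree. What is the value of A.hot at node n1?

1. n0.ok = 18  [given at root]
2. n1.fin = 5  [S.ok - 13]
3. n1.wid = 10  [10]
4. n2.live = "uk"  ["uk"]
5. n3.tag = 9  [terminal]
6. n4.depth = "mk"  [terminal]
7. n2.hot = false  [b.tag > 9]
8. n6.acc = false  [terminal]
9. n7.tag = 22  [terminal]
10. n8.ok = "px"  [terminal]
11. n5.off = false  [b.tag > 22]
12. n5.live = 21  [21]
13. n9.fin = 18  [A₀.wid + 8]
14. n9.wid = 26  [A₀.fin + 21]
15. n10.ok = "rz"  [terminal]
16. n11.ok = "mp"  [terminal]
17. n9.hot = 24  [A.wid - 2]
18. n1.hot = 14  [A₁.hot - 10]
19. n13.sig = true  [true]
20. n13.pre = "ky"  ["ky"]
21. n14.depth = "pr"  [terminal]
22. n15.ok = "um"  [terminal]
23. n16.mk = 16  [terminal]
24. n13.val = false  [B.sig == false]
25. n18.depth = "xy"  [terminal]
26. n19.tag = -8  [terminal]
27. n17.off = true  [b.tag > -9]
28. n17.live = 18  [b.tag + 26]
29. n12.off = false  [false]
30. n12.live = -1  [-1]
31. n21.acc = false  [terminal]
32. n22.sig = false  [false]
33. n22.pre = "qp"  ["qp"]
34. n23.acc = false  [terminal]
35. n24.ok = "zw"  [terminal]
36. n22.val = true  [B.sig == false]
37. n20.fin = -7  [-7]
38. n20.off = "xn"  ["xn"]
39. n0.cnt = 30  [len(E.off) + 28]

14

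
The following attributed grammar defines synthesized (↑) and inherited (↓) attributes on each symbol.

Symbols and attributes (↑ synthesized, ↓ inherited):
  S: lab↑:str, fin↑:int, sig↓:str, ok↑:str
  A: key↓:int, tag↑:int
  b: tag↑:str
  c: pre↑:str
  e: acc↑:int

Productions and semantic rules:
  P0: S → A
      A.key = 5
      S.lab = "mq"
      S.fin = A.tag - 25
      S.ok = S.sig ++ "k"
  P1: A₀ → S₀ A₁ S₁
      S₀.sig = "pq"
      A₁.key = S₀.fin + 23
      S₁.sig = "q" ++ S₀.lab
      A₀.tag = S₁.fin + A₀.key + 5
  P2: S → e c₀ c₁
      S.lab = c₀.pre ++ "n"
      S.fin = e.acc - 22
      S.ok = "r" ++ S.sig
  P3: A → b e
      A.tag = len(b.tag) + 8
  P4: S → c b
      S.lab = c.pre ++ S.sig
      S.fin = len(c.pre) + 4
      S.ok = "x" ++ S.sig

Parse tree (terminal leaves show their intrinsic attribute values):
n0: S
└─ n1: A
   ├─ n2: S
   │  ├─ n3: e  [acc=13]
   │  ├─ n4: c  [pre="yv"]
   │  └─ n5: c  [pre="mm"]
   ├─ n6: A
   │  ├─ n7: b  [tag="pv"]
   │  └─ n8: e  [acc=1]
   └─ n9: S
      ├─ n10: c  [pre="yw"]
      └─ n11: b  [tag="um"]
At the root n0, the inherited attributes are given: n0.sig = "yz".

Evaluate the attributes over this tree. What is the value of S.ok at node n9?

1. n0.sig = "yz"  [given at root]
2. n1.key = 5  [5]
3. n2.sig = "pq"  ["pq"]
4. n3.acc = 13  [terminal]
5. n4.pre = "yv"  [terminal]
6. n5.pre = "mm"  [terminal]
7. n2.lab = "yvn"  [c₀.pre ++ "n"]
8. n2.fin = -9  [e.acc - 22]
9. n2.ok = "rpq"  ["r" ++ S.sig]
10. n6.key = 14  [S₀.fin + 23]
11. n7.tag = "pv"  [terminal]
12. n8.acc = 1  [terminal]
13. n6.tag = 10  [len(b.tag) + 8]
14. n9.sig = "qyvn"  ["q" ++ S₀.lab]
15. n10.pre = "yw"  [terminal]
16. n11.tag = "um"  [terminal]
17. n9.lab = "ywqyvn"  [c.pre ++ S.sig]
18. n9.fin = 6  [len(c.pre) + 4]
19. n9.ok = "xqyvn"  ["x" ++ S.sig]
20. n1.tag = 16  [S₁.fin + A₀.key + 5]
21. n0.lab = "mq"  ["mq"]
22. n0.fin = -9  [A.tag - 25]
23. n0.ok = "yzk"  [S.sig ++ "k"]

"xqyvn"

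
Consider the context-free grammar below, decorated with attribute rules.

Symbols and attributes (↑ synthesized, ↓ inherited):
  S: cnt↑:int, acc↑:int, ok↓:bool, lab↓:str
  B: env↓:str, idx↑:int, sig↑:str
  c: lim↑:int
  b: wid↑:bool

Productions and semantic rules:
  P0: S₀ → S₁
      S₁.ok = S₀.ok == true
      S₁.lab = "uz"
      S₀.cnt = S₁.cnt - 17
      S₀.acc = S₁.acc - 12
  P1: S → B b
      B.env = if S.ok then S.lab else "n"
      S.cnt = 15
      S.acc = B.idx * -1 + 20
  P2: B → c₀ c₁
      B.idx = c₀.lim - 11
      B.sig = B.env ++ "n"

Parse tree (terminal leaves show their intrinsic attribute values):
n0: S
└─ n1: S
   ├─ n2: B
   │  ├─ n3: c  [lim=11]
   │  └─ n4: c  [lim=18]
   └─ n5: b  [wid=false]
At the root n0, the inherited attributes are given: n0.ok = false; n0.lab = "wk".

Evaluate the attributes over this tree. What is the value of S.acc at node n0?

8

1. n0.ok = false  [given at root]
2. n0.lab = "wk"  [given at root]
3. n1.ok = false  [S₀.ok == true]
4. n1.lab = "uz"  ["uz"]
5. n2.env = "n"  [if S.ok then S.lab else "n"]
6. n3.lim = 11  [terminal]
7. n4.lim = 18  [terminal]
8. n2.idx = 0  [c₀.lim - 11]
9. n2.sig = "nn"  [B.env ++ "n"]
10. n5.wid = false  [terminal]
11. n1.cnt = 15  [15]
12. n1.acc = 20  [B.idx * -1 + 20]
13. n0.cnt = -2  [S₁.cnt - 17]
14. n0.acc = 8  [S₁.acc - 12]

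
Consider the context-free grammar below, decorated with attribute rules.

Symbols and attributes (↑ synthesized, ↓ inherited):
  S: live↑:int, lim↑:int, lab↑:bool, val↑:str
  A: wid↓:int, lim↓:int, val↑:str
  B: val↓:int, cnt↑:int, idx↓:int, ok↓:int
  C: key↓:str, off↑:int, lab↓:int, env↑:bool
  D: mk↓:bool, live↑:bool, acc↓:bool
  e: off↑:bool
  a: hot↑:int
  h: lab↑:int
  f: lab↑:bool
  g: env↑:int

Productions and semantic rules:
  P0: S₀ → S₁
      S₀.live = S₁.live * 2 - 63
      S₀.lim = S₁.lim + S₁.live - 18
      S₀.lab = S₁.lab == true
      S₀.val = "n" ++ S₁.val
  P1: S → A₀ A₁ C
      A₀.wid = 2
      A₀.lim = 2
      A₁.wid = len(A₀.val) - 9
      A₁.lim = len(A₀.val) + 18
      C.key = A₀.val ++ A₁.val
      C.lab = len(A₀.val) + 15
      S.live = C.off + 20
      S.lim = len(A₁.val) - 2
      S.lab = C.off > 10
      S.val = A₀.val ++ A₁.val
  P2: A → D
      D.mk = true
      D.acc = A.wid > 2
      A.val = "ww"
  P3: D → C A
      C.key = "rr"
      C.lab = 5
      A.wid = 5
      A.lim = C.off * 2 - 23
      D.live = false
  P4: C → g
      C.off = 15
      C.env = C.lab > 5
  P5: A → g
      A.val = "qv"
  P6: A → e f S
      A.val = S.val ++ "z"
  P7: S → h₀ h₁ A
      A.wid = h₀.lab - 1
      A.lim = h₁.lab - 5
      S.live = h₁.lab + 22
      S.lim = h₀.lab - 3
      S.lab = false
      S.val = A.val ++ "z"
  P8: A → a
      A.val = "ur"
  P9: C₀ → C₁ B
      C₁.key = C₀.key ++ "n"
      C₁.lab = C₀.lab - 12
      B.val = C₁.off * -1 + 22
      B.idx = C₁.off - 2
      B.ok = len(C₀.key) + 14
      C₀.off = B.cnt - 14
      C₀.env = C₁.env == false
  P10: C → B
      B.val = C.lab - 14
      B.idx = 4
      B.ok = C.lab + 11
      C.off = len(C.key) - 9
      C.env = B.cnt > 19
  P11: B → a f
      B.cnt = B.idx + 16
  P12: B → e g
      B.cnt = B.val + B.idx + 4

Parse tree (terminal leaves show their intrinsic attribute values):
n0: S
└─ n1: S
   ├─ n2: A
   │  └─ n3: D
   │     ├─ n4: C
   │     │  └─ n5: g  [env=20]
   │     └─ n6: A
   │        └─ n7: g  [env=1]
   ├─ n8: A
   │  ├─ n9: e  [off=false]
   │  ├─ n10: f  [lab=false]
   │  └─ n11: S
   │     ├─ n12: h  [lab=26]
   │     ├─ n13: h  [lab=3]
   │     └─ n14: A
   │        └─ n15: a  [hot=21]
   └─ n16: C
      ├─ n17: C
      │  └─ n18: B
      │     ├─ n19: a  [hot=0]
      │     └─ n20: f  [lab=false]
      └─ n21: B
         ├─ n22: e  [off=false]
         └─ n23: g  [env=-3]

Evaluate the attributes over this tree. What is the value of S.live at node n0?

1. n2.wid = 2  [2]
2. n2.lim = 2  [2]
3. n3.mk = true  [true]
4. n3.acc = false  [A.wid > 2]
5. n4.key = "rr"  ["rr"]
6. n4.lab = 5  [5]
7. n5.env = 20  [terminal]
8. n4.off = 15  [15]
9. n4.env = false  [C.lab > 5]
10. n6.wid = 5  [5]
11. n6.lim = 7  [C.off * 2 - 23]
12. n7.env = 1  [terminal]
13. n6.val = "qv"  ["qv"]
14. n3.live = false  [false]
15. n2.val = "ww"  ["ww"]
16. n8.wid = -7  [len(A₀.val) - 9]
17. n8.lim = 20  [len(A₀.val) + 18]
18. n9.off = false  [terminal]
19. n10.lab = false  [terminal]
20. n12.lab = 26  [terminal]
21. n13.lab = 3  [terminal]
22. n14.wid = 25  [h₀.lab - 1]
23. n14.lim = -2  [h₁.lab - 5]
24. n15.hot = 21  [terminal]
25. n14.val = "ur"  ["ur"]
26. n11.live = 25  [h₁.lab + 22]
27. n11.lim = 23  [h₀.lab - 3]
28. n11.lab = false  [false]
29. n11.val = "urz"  [A.val ++ "z"]
30. n8.val = "urzz"  [S.val ++ "z"]
31. n16.key = "wwurzz"  [A₀.val ++ A₁.val]
32. n16.lab = 17  [len(A₀.val) + 15]
33. n17.key = "wwurzzn"  [C₀.key ++ "n"]
34. n17.lab = 5  [C₀.lab - 12]
35. n18.val = -9  [C.lab - 14]
36. n18.idx = 4  [4]
37. n18.ok = 16  [C.lab + 11]
38. n19.hot = 0  [terminal]
39. n20.lab = false  [terminal]
40. n18.cnt = 20  [B.idx + 16]
41. n17.off = -2  [len(C.key) - 9]
42. n17.env = true  [B.cnt > 19]
43. n21.val = 24  [C₁.off * -1 + 22]
44. n21.idx = -4  [C₁.off - 2]
45. n21.ok = 20  [len(C₀.key) + 14]
46. n22.off = false  [terminal]
47. n23.env = -3  [terminal]
48. n21.cnt = 24  [B.val + B.idx + 4]
49. n16.off = 10  [B.cnt - 14]
50. n16.env = false  [C₁.env == false]
51. n1.live = 30  [C.off + 20]
52. n1.lim = 2  [len(A₁.val) - 2]
53. n1.lab = false  [C.off > 10]
54. n1.val = "wwurzz"  [A₀.val ++ A₁.val]
55. n0.live = -3  [S₁.live * 2 - 63]
56. n0.lim = 14  [S₁.lim + S₁.live - 18]
57. n0.lab = false  [S₁.lab == true]
58. n0.val = "nwwurzz"  ["n" ++ S₁.val]

-3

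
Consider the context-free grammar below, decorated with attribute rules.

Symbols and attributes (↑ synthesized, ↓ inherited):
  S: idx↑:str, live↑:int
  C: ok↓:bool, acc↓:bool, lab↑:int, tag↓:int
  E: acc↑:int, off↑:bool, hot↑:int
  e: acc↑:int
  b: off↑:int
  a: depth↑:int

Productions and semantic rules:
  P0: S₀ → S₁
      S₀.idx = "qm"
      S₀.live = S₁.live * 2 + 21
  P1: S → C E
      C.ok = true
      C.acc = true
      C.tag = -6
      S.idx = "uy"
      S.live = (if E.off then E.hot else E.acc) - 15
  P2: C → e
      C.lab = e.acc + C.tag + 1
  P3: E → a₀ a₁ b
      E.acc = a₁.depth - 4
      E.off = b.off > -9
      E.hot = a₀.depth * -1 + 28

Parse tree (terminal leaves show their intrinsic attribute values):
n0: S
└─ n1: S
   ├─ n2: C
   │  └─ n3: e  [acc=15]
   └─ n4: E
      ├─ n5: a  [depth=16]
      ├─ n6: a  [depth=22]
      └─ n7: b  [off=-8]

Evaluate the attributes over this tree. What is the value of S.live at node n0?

1. n2.ok = true  [true]
2. n2.acc = true  [true]
3. n2.tag = -6  [-6]
4. n3.acc = 15  [terminal]
5. n2.lab = 10  [e.acc + C.tag + 1]
6. n5.depth = 16  [terminal]
7. n6.depth = 22  [terminal]
8. n7.off = -8  [terminal]
9. n4.acc = 18  [a₁.depth - 4]
10. n4.off = true  [b.off > -9]
11. n4.hot = 12  [a₀.depth * -1 + 28]
12. n1.idx = "uy"  ["uy"]
13. n1.live = -3  [(if E.off then E.hot else E.acc) - 15]
14. n0.idx = "qm"  ["qm"]
15. n0.live = 15  [S₁.live * 2 + 21]

15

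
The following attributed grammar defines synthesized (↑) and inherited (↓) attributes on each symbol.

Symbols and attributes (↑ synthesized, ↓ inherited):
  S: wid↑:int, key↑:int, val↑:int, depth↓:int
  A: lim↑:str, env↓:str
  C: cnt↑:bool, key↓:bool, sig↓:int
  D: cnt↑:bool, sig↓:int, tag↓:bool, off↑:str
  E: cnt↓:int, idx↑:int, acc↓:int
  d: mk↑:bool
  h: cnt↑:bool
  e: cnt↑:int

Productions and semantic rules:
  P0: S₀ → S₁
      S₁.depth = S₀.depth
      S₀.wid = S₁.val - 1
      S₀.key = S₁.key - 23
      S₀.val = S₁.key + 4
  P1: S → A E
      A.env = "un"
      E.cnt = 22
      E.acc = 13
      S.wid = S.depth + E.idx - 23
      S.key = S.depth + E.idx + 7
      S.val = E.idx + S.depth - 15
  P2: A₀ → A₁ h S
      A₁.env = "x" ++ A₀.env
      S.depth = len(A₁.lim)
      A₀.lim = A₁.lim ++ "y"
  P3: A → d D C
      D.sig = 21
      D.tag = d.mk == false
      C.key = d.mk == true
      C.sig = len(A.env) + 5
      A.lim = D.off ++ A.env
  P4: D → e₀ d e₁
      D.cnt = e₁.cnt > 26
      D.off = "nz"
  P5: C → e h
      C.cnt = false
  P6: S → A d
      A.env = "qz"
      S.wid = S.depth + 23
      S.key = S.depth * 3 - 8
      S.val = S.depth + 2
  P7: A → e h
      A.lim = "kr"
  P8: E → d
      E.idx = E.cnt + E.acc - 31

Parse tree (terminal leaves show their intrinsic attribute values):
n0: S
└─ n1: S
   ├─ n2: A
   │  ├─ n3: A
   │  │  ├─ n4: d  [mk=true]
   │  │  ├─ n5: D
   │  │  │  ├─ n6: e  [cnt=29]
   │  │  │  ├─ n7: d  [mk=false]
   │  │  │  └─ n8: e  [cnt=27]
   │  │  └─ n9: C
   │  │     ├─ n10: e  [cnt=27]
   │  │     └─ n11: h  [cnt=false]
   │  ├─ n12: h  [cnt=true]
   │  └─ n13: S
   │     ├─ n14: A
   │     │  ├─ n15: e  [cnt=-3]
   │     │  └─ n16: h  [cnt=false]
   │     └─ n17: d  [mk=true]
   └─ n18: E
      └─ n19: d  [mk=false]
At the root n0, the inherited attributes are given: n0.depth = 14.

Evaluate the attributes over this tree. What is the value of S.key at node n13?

1. n0.depth = 14  [given at root]
2. n1.depth = 14  [S₀.depth]
3. n2.env = "un"  ["un"]
4. n3.env = "xun"  ["x" ++ A₀.env]
5. n4.mk = true  [terminal]
6. n5.sig = 21  [21]
7. n5.tag = false  [d.mk == false]
8. n6.cnt = 29  [terminal]
9. n7.mk = false  [terminal]
10. n8.cnt = 27  [terminal]
11. n5.cnt = true  [e₁.cnt > 26]
12. n5.off = "nz"  ["nz"]
13. n9.key = true  [d.mk == true]
14. n9.sig = 8  [len(A.env) + 5]
15. n10.cnt = 27  [terminal]
16. n11.cnt = false  [terminal]
17. n9.cnt = false  [false]
18. n3.lim = "nzxun"  [D.off ++ A.env]
19. n12.cnt = true  [terminal]
20. n13.depth = 5  [len(A₁.lim)]
21. n14.env = "qz"  ["qz"]
22. n15.cnt = -3  [terminal]
23. n16.cnt = false  [terminal]
24. n14.lim = "kr"  ["kr"]
25. n17.mk = true  [terminal]
26. n13.wid = 28  [S.depth + 23]
27. n13.key = 7  [S.depth * 3 - 8]
28. n13.val = 7  [S.depth + 2]
29. n2.lim = "nzxuny"  [A₁.lim ++ "y"]
30. n18.cnt = 22  [22]
31. n18.acc = 13  [13]
32. n19.mk = false  [terminal]
33. n18.idx = 4  [E.cnt + E.acc - 31]
34. n1.wid = -5  [S.depth + E.idx - 23]
35. n1.key = 25  [S.depth + E.idx + 7]
36. n1.val = 3  [E.idx + S.depth - 15]
37. n0.wid = 2  [S₁.val - 1]
38. n0.key = 2  [S₁.key - 23]
39. n0.val = 29  [S₁.key + 4]

7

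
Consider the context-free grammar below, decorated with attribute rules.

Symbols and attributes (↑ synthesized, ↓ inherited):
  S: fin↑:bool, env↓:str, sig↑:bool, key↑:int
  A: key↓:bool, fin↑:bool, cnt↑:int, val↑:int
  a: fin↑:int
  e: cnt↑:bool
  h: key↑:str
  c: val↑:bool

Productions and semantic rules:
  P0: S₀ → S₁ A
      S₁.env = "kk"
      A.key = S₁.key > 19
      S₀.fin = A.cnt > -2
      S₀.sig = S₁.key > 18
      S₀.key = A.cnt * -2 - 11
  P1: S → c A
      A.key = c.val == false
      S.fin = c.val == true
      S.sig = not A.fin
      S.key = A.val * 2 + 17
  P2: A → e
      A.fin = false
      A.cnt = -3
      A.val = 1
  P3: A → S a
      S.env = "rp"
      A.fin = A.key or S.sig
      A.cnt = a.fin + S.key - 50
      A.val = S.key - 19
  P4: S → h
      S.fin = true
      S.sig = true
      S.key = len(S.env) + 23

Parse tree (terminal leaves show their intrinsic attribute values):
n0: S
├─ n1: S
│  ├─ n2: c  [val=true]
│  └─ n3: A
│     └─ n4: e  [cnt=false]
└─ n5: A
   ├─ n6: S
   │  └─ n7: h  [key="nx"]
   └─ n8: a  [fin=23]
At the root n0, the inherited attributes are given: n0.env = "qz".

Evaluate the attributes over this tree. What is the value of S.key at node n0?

1. n0.env = "qz"  [given at root]
2. n1.env = "kk"  ["kk"]
3. n2.val = true  [terminal]
4. n3.key = false  [c.val == false]
5. n4.cnt = false  [terminal]
6. n3.fin = false  [false]
7. n3.cnt = -3  [-3]
8. n3.val = 1  [1]
9. n1.fin = true  [c.val == true]
10. n1.sig = true  [not A.fin]
11. n1.key = 19  [A.val * 2 + 17]
12. n5.key = false  [S₁.key > 19]
13. n6.env = "rp"  ["rp"]
14. n7.key = "nx"  [terminal]
15. n6.fin = true  [true]
16. n6.sig = true  [true]
17. n6.key = 25  [len(S.env) + 23]
18. n8.fin = 23  [terminal]
19. n5.fin = true  [A.key or S.sig]
20. n5.cnt = -2  [a.fin + S.key - 50]
21. n5.val = 6  [S.key - 19]
22. n0.fin = false  [A.cnt > -2]
23. n0.sig = true  [S₁.key > 18]
24. n0.key = -7  [A.cnt * -2 - 11]

-7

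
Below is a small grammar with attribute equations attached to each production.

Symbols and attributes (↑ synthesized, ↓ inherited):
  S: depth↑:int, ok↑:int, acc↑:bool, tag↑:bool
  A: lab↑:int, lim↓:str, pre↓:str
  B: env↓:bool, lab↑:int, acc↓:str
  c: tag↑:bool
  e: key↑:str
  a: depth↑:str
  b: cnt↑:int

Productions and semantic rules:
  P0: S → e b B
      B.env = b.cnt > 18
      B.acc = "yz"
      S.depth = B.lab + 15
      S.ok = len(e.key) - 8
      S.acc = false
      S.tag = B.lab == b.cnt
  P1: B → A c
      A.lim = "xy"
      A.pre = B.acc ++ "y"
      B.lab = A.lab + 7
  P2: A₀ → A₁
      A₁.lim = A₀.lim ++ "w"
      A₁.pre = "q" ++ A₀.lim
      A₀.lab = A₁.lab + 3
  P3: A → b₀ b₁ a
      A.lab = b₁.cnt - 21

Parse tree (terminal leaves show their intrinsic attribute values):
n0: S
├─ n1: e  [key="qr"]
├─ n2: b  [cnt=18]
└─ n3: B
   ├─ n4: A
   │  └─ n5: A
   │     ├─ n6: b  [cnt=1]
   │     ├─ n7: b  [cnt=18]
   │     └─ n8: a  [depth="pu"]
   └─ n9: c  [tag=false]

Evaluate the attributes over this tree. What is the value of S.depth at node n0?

22

1. n1.key = "qr"  [terminal]
2. n2.cnt = 18  [terminal]
3. n3.env = false  [b.cnt > 18]
4. n3.acc = "yz"  ["yz"]
5. n4.lim = "xy"  ["xy"]
6. n4.pre = "yzy"  [B.acc ++ "y"]
7. n5.lim = "xyw"  [A₀.lim ++ "w"]
8. n5.pre = "qxy"  ["q" ++ A₀.lim]
9. n6.cnt = 1  [terminal]
10. n7.cnt = 18  [terminal]
11. n8.depth = "pu"  [terminal]
12. n5.lab = -3  [b₁.cnt - 21]
13. n4.lab = 0  [A₁.lab + 3]
14. n9.tag = false  [terminal]
15. n3.lab = 7  [A.lab + 7]
16. n0.depth = 22  [B.lab + 15]
17. n0.ok = -6  [len(e.key) - 8]
18. n0.acc = false  [false]
19. n0.tag = false  [B.lab == b.cnt]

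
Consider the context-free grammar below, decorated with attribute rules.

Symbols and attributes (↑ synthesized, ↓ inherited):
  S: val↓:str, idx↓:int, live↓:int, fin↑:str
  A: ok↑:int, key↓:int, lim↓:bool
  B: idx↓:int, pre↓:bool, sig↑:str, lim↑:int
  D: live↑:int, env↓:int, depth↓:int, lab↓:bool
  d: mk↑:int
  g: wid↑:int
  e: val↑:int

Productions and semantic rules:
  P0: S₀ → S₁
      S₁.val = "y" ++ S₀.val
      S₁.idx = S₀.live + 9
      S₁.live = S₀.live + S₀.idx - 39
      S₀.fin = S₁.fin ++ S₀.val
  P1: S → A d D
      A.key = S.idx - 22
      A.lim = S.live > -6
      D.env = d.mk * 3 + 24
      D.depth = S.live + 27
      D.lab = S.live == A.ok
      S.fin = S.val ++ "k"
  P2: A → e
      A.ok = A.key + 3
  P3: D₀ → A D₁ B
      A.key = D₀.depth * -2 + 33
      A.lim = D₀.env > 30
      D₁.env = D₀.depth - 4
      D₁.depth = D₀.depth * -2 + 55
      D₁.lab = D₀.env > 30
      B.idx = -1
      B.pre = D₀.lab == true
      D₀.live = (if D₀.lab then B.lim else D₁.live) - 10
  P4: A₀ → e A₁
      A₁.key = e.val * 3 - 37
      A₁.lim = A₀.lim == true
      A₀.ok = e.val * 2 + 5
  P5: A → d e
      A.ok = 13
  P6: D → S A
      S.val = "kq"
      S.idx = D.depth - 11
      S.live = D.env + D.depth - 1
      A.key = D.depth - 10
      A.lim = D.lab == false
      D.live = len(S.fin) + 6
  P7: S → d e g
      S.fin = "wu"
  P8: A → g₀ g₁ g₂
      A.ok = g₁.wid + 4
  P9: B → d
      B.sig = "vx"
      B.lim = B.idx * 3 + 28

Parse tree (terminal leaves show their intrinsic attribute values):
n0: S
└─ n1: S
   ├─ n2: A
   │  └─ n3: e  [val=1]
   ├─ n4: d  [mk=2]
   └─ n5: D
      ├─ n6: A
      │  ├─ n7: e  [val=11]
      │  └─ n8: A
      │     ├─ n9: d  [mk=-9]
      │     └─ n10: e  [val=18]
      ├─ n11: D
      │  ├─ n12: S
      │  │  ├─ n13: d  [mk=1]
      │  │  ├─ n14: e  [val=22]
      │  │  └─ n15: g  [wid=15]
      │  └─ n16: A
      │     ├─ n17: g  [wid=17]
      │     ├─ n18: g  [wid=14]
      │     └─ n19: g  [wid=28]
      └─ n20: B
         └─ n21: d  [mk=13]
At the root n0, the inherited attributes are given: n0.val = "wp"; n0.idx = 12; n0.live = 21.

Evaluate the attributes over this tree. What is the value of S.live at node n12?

29

1. n0.val = "wp"  [given at root]
2. n0.idx = 12  [given at root]
3. n0.live = 21  [given at root]
4. n1.val = "ywp"  ["y" ++ S₀.val]
5. n1.idx = 30  [S₀.live + 9]
6. n1.live = -6  [S₀.live + S₀.idx - 39]
7. n2.key = 8  [S.idx - 22]
8. n2.lim = false  [S.live > -6]
9. n3.val = 1  [terminal]
10. n2.ok = 11  [A.key + 3]
11. n4.mk = 2  [terminal]
12. n5.env = 30  [d.mk * 3 + 24]
13. n5.depth = 21  [S.live + 27]
14. n5.lab = false  [S.live == A.ok]
15. n6.key = -9  [D₀.depth * -2 + 33]
16. n6.lim = false  [D₀.env > 30]
17. n7.val = 11  [terminal]
18. n8.key = -4  [e.val * 3 - 37]
19. n8.lim = false  [A₀.lim == true]
20. n9.mk = -9  [terminal]
21. n10.val = 18  [terminal]
22. n8.ok = 13  [13]
23. n6.ok = 27  [e.val * 2 + 5]
24. n11.env = 17  [D₀.depth - 4]
25. n11.depth = 13  [D₀.depth * -2 + 55]
26. n11.lab = false  [D₀.env > 30]
27. n12.val = "kq"  ["kq"]
28. n12.idx = 2  [D.depth - 11]
29. n12.live = 29  [D.env + D.depth - 1]
30. n13.mk = 1  [terminal]
31. n14.val = 22  [terminal]
32. n15.wid = 15  [terminal]
33. n12.fin = "wu"  ["wu"]
34. n16.key = 3  [D.depth - 10]
35. n16.lim = true  [D.lab == false]
36. n17.wid = 17  [terminal]
37. n18.wid = 14  [terminal]
38. n19.wid = 28  [terminal]
39. n16.ok = 18  [g₁.wid + 4]
40. n11.live = 8  [len(S.fin) + 6]
41. n20.idx = -1  [-1]
42. n20.pre = false  [D₀.lab == true]
43. n21.mk = 13  [terminal]
44. n20.sig = "vx"  ["vx"]
45. n20.lim = 25  [B.idx * 3 + 28]
46. n5.live = -2  [(if D₀.lab then B.lim else D₁.live) - 10]
47. n1.fin = "ywpk"  [S.val ++ "k"]
48. n0.fin = "ywpkwp"  [S₁.fin ++ S₀.val]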